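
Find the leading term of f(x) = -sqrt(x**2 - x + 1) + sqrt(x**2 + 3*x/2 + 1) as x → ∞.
5/4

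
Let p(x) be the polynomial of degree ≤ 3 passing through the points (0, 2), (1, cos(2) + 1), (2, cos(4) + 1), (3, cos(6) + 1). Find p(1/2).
15*cos(2)/16 + cos(6)/16 - 5*cos(4)/16 + 21/16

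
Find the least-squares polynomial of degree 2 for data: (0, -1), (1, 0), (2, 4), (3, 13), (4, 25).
-33/35 + (-17/14)x + (27/14)x²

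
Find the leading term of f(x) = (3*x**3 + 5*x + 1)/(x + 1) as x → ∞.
3*x**2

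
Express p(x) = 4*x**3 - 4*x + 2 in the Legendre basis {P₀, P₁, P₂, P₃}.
(2)P₀ + (-8/5)P₁ + (8/5)P₃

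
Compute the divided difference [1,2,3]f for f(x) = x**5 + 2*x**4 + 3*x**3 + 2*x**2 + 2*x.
160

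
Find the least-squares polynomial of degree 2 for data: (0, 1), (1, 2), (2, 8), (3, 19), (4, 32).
26/35 + (-27/70)x + (29/14)x²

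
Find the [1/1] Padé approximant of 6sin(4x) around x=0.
24*x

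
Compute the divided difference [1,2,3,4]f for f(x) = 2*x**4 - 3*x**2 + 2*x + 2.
20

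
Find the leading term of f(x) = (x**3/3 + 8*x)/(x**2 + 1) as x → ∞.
x/3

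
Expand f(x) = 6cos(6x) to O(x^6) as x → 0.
6 - 108*x**2 + 324*x**4 + O(x**6)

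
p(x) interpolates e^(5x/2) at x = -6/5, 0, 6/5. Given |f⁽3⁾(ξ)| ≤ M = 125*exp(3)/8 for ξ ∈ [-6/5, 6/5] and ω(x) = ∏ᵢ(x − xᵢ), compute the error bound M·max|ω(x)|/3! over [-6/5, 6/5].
sqrt(3)*exp(3)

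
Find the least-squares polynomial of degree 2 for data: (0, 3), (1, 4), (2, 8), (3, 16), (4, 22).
13/5 + x + x²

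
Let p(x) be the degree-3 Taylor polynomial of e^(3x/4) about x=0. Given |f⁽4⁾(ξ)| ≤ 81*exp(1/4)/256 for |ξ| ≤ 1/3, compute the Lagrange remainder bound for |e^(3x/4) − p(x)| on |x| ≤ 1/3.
exp(1/4)/6144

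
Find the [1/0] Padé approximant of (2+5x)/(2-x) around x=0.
3*x + 1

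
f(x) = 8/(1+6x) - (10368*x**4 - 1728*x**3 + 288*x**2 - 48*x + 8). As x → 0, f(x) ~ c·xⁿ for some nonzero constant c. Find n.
5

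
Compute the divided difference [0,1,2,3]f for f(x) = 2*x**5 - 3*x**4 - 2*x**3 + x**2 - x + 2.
30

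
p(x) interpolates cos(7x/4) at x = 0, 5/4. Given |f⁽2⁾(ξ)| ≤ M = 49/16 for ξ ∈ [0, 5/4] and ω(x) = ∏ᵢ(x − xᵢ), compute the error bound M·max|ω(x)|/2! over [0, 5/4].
1225/2048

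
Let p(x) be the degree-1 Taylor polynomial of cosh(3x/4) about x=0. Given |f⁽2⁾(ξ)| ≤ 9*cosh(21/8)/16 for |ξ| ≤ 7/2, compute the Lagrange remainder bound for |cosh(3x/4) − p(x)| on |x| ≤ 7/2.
441*cosh(21/8)/128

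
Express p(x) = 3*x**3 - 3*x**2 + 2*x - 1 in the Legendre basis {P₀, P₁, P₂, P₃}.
(-2)P₀ + (19/5)P₁ + (-2)P₂ + (6/5)P₃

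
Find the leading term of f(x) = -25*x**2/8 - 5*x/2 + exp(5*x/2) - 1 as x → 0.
125*x**3/48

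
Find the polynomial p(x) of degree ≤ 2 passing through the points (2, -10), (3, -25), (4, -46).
2 - 3*x**2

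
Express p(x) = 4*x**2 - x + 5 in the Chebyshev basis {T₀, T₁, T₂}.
(7)T₀ - T₁ + (2)T₂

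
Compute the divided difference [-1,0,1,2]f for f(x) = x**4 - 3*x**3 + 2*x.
-1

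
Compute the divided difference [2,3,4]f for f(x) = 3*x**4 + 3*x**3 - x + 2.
192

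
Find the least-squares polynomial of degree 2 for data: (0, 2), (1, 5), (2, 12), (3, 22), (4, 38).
15/7 + (43/70)x + (29/14)x²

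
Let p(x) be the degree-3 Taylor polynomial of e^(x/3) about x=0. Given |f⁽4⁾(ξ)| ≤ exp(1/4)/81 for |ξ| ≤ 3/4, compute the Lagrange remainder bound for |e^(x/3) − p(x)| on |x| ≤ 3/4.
exp(1/4)/6144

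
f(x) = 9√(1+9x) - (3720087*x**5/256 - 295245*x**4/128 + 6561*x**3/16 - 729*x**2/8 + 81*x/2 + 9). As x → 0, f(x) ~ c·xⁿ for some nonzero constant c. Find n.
6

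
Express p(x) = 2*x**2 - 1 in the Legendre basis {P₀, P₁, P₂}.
(-1/3)P₀ + (4/3)P₂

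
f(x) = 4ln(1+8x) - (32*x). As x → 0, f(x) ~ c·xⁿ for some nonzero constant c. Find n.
2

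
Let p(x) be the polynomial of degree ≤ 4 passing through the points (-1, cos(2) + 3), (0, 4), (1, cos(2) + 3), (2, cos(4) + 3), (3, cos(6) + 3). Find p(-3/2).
693*cos(2)/128 - 9/32 + 35*cos(6)/128 - 45*cos(4)/32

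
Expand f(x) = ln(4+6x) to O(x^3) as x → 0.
log(4) + 3*x/2 - 9*x**2/8 + O(x**3)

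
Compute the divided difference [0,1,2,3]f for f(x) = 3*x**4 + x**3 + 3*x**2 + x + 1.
19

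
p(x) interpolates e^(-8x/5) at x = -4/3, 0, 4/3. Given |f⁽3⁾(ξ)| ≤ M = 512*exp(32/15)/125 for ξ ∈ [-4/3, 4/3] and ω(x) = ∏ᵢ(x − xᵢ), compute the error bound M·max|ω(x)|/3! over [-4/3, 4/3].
32768*sqrt(3)*exp(32/15)/91125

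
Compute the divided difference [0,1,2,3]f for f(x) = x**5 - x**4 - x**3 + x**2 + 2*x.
18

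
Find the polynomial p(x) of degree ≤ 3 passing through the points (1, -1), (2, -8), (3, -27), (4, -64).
-x**3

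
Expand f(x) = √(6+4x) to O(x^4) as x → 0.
sqrt(6) + sqrt(6)*x/3 - sqrt(6)*x**2/18 + sqrt(6)*x**3/54 + O(x**4)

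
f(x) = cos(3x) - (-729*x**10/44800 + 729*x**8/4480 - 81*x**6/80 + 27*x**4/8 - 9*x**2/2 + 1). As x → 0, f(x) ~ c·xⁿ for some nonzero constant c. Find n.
12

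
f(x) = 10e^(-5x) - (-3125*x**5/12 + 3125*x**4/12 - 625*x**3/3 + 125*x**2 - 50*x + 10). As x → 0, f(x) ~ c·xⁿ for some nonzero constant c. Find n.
6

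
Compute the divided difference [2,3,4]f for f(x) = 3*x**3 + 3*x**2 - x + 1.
30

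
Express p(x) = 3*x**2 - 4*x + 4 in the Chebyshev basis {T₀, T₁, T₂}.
(11/2)T₀ + (-4)T₁ + (3/2)T₂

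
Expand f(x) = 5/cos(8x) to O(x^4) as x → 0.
5 + 160*x**2 + O(x**4)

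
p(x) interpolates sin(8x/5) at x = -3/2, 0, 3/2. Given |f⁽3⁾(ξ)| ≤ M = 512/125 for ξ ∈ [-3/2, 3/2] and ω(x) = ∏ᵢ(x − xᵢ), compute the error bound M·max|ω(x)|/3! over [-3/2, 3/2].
64*sqrt(3)/125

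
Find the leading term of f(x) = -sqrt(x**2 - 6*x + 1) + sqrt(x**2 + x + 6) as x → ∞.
7/2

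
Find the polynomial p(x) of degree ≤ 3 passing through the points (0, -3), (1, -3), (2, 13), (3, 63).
3*x**3 - x**2 - 2*x - 3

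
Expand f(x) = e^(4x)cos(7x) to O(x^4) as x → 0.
1 + 4*x - 33*x**2/2 - 262*x**3/3 + O(x**4)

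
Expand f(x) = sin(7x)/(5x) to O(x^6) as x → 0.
7/5 - 343*x**2/30 + 16807*x**4/600 + O(x**6)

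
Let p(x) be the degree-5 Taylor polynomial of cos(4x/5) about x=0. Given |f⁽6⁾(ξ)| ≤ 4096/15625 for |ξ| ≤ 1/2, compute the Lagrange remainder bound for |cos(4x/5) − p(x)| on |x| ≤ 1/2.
4/703125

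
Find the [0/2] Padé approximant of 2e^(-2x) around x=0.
2/(2*x**2 + 2*x + 1)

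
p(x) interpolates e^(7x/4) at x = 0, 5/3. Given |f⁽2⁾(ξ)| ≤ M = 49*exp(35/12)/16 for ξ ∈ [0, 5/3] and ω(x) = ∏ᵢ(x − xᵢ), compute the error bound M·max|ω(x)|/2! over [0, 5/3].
1225*exp(35/12)/1152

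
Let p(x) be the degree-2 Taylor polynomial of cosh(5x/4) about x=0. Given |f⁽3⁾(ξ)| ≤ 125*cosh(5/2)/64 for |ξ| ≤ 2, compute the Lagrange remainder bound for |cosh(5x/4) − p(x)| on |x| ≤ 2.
125*cosh(5/2)/48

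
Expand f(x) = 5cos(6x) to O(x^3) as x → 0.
5 - 90*x**2 + O(x**3)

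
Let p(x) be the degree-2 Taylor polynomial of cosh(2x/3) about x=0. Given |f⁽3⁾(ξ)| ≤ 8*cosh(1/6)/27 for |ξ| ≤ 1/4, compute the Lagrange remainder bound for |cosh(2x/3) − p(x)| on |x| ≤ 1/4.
cosh(1/6)/1296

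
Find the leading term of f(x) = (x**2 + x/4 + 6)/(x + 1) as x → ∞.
x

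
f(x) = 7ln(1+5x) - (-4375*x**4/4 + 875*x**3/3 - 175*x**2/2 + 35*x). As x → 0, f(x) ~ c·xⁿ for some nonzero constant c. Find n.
5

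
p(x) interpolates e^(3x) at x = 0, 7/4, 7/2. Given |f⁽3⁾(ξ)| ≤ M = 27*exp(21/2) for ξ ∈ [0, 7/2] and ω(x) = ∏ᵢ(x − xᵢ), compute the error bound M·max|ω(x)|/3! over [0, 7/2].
343*sqrt(3)*exp(21/2)/64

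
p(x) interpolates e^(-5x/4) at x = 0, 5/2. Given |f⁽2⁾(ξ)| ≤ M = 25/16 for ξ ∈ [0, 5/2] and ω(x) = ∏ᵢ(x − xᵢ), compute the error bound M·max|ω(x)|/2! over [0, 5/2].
625/512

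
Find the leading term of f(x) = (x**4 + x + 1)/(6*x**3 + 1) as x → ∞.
x/6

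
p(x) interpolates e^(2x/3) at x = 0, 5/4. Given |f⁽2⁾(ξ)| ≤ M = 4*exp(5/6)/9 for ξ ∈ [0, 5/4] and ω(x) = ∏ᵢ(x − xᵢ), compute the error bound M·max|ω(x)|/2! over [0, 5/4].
25*exp(5/6)/288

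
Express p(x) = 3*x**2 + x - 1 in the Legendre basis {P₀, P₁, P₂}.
P₁ + (2)P₂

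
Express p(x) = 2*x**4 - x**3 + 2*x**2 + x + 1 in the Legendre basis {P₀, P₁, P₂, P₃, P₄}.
(31/15)P₀ + (2/5)P₁ + (52/21)P₂ + (-2/5)P₃ + (16/35)P₄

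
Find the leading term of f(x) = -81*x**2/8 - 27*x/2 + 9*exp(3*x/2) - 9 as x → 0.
81*x**3/16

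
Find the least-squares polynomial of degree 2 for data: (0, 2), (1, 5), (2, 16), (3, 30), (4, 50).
59/35 + (107/70)x + (37/14)x²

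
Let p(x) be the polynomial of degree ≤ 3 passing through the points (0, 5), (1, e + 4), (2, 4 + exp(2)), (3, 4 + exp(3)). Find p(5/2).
-5*e/16 + 65/16 + 5*exp(3)/16 + 15*exp(2)/16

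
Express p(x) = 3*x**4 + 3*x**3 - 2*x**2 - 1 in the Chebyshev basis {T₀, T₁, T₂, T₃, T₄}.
(-7/8)T₀ + (9/4)T₁ + (1/2)T₂ + (3/4)T₃ + (3/8)T₄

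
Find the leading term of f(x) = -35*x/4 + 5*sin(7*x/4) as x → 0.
-1715*x**3/384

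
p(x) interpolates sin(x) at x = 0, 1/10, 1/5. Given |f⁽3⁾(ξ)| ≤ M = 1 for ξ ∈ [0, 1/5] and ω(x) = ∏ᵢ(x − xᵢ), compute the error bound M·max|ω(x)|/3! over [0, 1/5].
sqrt(3)/27000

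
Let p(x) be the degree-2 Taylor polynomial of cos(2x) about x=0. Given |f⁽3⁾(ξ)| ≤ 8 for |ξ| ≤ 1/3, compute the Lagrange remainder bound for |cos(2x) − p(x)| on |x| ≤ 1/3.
4/81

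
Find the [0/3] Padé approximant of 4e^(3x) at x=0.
4/(-9*x**3/2 + 9*x**2/2 - 3*x + 1)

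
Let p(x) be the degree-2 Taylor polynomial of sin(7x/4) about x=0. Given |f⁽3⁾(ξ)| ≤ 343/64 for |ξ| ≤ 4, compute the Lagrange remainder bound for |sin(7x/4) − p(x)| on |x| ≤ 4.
343/6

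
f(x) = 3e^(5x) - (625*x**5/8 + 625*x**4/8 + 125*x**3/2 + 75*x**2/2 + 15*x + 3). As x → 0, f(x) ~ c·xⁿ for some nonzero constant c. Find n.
6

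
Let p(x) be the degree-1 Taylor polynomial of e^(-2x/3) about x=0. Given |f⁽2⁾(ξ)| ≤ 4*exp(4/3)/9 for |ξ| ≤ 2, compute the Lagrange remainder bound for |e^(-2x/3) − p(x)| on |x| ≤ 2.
8*exp(4/3)/9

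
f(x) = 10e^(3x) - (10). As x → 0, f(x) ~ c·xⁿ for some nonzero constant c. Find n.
1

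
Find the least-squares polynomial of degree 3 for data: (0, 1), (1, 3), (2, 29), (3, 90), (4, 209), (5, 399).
53/63 + (-439/189)x + (146/63)x² + (76/27)x³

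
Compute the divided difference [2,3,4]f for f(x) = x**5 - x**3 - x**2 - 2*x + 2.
275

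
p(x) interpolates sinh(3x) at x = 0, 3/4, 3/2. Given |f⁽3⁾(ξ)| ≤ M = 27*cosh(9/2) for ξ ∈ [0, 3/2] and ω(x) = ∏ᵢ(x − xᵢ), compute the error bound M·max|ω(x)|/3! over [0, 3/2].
27*sqrt(3)*cosh(9/2)/64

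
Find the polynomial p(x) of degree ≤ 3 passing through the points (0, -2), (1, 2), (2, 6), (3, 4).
-x**3 + 3*x**2 + 2*x - 2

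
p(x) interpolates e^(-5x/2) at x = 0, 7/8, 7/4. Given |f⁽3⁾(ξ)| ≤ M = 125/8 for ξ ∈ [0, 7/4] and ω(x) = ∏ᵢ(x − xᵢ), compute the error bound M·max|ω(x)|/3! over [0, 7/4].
42875*sqrt(3)/110592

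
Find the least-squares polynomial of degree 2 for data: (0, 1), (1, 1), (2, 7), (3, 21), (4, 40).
34/35 + (-117/35)x + (23/7)x²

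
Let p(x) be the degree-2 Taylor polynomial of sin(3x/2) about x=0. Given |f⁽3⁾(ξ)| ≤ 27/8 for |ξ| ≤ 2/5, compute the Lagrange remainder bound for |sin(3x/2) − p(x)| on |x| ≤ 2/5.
9/250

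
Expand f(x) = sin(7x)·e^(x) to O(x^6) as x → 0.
7*x + 7*x**2 - 161*x**3/3 - 56*x**4 + 3353*x**5/30 + O(x**6)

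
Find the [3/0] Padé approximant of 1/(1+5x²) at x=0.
1 - 5*x**2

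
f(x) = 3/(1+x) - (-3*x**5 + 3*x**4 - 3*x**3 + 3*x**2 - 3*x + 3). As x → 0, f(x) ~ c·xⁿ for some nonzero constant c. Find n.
6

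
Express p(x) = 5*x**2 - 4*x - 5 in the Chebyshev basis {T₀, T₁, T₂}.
(-5/2)T₀ + (-4)T₁ + (5/2)T₂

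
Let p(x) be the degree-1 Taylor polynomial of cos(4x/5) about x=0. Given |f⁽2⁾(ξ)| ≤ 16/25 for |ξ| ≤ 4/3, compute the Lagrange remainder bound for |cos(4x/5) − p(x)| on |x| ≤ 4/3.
128/225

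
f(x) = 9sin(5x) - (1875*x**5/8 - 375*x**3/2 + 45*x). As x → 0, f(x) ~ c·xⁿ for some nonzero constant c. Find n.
7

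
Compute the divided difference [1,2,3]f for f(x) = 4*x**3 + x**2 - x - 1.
25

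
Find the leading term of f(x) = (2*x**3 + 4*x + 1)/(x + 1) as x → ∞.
2*x**2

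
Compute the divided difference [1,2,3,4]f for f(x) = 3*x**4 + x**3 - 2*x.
31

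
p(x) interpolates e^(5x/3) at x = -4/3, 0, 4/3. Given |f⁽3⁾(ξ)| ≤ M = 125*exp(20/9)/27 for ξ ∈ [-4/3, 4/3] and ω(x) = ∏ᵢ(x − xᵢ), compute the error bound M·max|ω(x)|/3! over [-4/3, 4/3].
8000*sqrt(3)*exp(20/9)/19683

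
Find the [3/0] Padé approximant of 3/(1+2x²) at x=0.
3 - 6*x**2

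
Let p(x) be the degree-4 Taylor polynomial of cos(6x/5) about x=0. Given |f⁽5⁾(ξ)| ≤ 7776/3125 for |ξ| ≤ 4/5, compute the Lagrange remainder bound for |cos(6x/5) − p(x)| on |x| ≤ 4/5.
331776/48828125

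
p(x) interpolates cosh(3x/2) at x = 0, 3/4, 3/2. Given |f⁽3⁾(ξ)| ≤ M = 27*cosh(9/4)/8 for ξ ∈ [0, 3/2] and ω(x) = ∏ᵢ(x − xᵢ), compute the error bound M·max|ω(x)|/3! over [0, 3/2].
27*sqrt(3)*cosh(9/4)/512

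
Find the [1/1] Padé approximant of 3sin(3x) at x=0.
9*x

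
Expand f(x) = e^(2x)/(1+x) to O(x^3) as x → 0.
1 + x + x**2 + O(x**3)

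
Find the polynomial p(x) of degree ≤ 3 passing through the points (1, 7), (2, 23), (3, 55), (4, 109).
x**3 + 2*x**2 + 3*x + 1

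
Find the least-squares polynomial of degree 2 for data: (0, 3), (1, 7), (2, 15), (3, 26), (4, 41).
104/35 + (33/14)x + (25/14)x²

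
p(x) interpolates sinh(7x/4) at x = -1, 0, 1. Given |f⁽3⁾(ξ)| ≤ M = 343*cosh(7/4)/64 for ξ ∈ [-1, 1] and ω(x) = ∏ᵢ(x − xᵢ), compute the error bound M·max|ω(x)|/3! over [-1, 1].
343*sqrt(3)*cosh(7/4)/1728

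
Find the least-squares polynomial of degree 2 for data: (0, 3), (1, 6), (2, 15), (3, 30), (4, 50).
102/35 + (13/35)x + (20/7)x²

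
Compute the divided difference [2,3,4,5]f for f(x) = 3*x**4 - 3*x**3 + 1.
39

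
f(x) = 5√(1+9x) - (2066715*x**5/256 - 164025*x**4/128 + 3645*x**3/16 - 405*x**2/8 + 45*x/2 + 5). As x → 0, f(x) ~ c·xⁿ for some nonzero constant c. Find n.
6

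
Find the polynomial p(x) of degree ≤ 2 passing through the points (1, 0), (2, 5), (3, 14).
2*x**2 - x - 1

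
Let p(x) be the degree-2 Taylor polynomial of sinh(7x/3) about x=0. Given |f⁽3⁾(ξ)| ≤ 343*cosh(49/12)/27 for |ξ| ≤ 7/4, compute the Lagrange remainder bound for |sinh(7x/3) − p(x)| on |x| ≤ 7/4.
117649*cosh(49/12)/10368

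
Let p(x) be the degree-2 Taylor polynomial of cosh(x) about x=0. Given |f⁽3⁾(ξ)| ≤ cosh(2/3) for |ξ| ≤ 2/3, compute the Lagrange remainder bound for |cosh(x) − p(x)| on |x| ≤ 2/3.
4*cosh(2/3)/81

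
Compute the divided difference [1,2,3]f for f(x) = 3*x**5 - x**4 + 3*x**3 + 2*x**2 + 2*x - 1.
265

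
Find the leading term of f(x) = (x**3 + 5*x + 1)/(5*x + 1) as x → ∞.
x**2/5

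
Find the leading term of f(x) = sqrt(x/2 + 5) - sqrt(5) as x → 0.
sqrt(5)*x/20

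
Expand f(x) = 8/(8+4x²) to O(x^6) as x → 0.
1 - x**2/2 + x**4/4 + O(x**6)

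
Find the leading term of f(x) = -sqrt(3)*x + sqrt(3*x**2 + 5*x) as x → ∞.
5*sqrt(3)/6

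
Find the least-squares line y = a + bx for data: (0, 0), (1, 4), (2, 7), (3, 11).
a = 1/10, b = 18/5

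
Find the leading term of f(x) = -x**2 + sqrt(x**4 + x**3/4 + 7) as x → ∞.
x/8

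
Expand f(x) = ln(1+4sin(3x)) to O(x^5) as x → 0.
12*x - 72*x**2 + 558*x**3 - 4968*x**4 + O(x**5)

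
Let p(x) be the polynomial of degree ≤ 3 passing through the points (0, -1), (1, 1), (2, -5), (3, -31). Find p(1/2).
1/4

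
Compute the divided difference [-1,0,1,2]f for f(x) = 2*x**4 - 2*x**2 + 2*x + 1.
4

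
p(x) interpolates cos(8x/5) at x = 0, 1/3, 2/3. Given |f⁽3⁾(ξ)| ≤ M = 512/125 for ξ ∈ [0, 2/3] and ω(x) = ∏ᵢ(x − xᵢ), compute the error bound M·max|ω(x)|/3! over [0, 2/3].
512*sqrt(3)/91125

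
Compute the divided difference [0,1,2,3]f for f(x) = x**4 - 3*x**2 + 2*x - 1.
6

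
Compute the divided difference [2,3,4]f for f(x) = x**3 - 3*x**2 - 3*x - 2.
6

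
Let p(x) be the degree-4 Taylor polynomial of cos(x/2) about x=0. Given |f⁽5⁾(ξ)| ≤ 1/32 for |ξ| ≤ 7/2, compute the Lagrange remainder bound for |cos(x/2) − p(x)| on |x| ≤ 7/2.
16807/122880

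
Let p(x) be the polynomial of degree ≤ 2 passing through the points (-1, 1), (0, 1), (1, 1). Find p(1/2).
1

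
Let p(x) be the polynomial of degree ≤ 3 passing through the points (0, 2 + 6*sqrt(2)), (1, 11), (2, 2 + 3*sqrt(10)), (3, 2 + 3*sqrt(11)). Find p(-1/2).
-283/16 - 15*sqrt(11)/16 + 63*sqrt(10)/16 + 105*sqrt(2)/8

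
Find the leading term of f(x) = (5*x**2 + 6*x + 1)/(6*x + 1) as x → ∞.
5*x/6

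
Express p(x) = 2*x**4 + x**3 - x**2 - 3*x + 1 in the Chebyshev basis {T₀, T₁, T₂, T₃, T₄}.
(5/4)T₀ + (-9/4)T₁ + (1/2)T₂ + (1/4)T₃ + (1/4)T₄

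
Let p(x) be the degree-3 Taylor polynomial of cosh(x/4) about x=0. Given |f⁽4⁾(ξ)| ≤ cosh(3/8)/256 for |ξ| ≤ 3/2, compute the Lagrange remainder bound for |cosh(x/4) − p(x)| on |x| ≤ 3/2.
27*cosh(3/8)/32768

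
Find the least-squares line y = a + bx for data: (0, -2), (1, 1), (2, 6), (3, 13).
a = -3, b = 5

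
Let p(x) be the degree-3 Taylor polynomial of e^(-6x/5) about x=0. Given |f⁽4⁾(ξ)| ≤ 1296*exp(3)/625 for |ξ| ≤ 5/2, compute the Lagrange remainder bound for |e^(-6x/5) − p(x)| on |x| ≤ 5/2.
27*exp(3)/8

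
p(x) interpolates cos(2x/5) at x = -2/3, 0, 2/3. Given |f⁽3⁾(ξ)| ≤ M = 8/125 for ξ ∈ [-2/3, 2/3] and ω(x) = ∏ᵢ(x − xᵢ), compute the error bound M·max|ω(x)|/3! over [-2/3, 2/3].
64*sqrt(3)/91125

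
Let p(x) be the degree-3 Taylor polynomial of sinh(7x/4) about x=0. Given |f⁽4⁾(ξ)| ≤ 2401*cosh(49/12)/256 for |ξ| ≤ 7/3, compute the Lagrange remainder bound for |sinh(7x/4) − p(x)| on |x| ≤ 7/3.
5764801*cosh(49/12)/497664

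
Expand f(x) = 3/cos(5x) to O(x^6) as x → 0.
3 + 75*x**2/2 + 3125*x**4/8 + O(x**6)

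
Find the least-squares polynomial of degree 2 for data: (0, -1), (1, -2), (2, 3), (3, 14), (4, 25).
-53/35 + (-62/35)x + (15/7)x²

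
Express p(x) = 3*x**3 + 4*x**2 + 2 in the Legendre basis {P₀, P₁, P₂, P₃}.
(10/3)P₀ + (9/5)P₁ + (8/3)P₂ + (6/5)P₃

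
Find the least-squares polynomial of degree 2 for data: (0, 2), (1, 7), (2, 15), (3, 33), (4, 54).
11/5 + x + (3)x²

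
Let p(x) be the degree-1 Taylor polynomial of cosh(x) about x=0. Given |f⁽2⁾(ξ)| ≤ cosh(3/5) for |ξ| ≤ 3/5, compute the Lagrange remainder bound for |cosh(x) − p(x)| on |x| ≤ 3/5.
9*cosh(3/5)/50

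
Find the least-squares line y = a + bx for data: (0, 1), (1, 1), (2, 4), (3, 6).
a = 3/10, b = 9/5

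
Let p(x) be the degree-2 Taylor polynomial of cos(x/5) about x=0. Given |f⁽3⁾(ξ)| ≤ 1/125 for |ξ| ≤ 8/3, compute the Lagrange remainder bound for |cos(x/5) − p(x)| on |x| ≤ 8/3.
256/10125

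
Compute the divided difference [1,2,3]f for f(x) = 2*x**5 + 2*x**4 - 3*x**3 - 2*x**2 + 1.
210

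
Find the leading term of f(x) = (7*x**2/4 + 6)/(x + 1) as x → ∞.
7*x/4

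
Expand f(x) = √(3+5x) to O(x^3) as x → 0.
sqrt(3) + 5*sqrt(3)*x/6 - 25*sqrt(3)*x**2/72 + O(x**3)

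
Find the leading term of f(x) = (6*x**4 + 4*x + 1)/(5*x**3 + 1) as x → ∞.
6*x/5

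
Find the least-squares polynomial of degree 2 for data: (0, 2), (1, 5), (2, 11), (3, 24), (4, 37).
13/7 + (83/70)x + (27/14)x²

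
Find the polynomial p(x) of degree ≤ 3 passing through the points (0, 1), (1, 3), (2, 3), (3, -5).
-x**3 + 2*x**2 + x + 1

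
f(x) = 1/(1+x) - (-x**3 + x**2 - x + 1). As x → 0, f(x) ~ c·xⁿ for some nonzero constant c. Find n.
4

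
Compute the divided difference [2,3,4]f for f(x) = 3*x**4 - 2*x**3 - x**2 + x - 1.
146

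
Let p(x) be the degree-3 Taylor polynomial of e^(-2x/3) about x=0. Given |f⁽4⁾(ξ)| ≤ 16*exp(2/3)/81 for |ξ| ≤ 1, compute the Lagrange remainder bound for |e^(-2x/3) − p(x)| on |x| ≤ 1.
2*exp(2/3)/243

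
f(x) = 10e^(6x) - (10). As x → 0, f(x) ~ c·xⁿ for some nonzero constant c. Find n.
1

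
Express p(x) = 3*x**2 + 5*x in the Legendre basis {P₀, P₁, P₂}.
P₀ + (5)P₁ + (2)P₂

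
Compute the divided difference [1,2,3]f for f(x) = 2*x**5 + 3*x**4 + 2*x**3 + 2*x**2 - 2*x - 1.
269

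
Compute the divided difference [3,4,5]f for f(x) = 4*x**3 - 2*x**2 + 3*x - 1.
46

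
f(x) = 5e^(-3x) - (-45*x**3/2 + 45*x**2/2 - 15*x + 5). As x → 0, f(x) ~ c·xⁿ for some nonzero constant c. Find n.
4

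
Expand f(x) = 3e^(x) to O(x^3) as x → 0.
3 + 3*x + 3*x**2/2 + O(x**3)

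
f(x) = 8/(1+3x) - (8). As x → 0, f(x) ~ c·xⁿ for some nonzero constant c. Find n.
1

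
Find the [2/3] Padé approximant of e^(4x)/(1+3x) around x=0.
(20*x**2/13 + 134*x/65 + 1)/(692*x**3/195 - 294*x**2/65 + 69*x/65 + 1)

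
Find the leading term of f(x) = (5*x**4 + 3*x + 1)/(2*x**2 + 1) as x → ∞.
5*x**2/2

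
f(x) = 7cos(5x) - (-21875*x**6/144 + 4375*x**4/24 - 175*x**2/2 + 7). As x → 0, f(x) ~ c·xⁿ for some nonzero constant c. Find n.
8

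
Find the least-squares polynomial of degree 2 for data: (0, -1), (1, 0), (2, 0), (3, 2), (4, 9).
-2/5 + (-9/5)x + x²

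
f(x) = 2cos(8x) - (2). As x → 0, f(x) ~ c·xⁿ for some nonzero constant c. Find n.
2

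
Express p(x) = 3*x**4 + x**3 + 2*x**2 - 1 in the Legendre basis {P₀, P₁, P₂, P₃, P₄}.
(4/15)P₀ + (3/5)P₁ + (64/21)P₂ + (2/5)P₃ + (24/35)P₄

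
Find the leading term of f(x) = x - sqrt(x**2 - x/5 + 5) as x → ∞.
1/10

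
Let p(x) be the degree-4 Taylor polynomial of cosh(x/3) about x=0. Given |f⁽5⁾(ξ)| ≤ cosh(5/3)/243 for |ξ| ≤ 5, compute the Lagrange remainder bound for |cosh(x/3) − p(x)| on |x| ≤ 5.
625*cosh(5/3)/5832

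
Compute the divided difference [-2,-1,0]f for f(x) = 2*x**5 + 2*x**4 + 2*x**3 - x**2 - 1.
-23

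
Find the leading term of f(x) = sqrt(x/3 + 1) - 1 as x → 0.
x/6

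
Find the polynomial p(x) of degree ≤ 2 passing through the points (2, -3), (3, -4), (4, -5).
-x - 1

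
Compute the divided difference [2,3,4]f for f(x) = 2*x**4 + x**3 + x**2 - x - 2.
120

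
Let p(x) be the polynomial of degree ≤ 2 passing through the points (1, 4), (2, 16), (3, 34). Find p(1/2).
1/4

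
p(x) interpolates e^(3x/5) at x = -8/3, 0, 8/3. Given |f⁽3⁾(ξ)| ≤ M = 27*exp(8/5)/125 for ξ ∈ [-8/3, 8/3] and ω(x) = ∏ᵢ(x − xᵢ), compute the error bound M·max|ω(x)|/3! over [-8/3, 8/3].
512*sqrt(3)*exp(8/5)/3375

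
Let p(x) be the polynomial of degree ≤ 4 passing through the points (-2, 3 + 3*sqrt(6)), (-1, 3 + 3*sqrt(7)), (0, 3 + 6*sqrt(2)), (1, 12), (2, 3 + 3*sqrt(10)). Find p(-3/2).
-105*sqrt(2)/32 - 15*sqrt(10)/128 + 105*sqrt(6)/128 + 159/32 + 105*sqrt(7)/32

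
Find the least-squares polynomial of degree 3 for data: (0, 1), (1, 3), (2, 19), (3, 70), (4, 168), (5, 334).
15/14 + (-43/84)x + (-3/4)x² + (17/6)x³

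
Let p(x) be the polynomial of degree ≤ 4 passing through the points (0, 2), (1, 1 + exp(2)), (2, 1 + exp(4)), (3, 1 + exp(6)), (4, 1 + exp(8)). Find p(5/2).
-5*exp(8)/128 - 5*exp(2)/32 + 131/128 + 45*exp(4)/64 + 15*exp(6)/32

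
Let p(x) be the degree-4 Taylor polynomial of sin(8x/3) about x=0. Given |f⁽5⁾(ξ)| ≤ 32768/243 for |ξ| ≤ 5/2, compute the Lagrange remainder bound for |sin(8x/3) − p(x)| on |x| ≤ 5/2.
80000/729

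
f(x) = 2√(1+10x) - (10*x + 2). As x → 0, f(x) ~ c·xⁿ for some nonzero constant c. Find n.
2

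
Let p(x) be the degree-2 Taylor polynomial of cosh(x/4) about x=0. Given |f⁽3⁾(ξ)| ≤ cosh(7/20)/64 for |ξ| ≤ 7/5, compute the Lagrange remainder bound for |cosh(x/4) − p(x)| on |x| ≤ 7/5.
343*cosh(7/20)/48000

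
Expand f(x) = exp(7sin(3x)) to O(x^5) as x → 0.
1 + 21*x + 441*x**2/2 + 1512*x**3 + 59535*x**4/8 + O(x**5)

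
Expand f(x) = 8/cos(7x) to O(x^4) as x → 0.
8 + 196*x**2 + O(x**4)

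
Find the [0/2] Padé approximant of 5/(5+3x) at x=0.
1/(3*x/5 + 1)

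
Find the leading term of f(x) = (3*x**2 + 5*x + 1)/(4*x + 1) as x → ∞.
3*x/4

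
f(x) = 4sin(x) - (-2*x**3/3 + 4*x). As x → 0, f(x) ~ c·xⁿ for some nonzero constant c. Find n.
5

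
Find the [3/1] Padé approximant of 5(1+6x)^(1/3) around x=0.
(-40*x**3/3 + 20*x**2 + 30*x + 5)/(4*x + 1)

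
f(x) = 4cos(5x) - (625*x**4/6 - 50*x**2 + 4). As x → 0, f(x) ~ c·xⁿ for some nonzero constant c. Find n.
6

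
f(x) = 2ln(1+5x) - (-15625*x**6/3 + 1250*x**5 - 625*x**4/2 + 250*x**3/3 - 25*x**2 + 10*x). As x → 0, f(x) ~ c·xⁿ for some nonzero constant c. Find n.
7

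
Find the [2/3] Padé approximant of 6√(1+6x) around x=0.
(189*x**2/2 + 252*x/5 + 6)/(-27*x**3/20 + 81*x**2/20 + 27*x/5 + 1)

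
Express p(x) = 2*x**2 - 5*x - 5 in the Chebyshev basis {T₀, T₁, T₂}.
(-4)T₀ + (-5)T₁ + T₂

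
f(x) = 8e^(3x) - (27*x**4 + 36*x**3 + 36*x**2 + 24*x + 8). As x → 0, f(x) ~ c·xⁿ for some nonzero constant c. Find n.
5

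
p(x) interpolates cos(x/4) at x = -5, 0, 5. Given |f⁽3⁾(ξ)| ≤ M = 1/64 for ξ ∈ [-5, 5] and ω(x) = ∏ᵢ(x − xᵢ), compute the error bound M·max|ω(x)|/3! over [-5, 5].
125*sqrt(3)/1728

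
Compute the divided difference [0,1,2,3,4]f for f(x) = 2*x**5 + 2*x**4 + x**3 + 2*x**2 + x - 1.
22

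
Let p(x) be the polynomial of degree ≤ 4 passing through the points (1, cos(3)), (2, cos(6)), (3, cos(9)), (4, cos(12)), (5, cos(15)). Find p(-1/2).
1485*cos(9)/64 - 693*cos(6)/32 - 385*cos(12)/32 + 1155*cos(3)/128 + 315*cos(15)/128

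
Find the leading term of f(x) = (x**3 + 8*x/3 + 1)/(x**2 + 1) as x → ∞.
x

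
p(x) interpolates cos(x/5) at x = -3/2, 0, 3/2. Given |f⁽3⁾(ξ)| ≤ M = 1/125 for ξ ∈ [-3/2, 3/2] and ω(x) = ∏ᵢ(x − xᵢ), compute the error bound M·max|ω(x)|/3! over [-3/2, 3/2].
sqrt(3)/1000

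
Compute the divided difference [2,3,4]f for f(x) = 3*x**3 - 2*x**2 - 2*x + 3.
25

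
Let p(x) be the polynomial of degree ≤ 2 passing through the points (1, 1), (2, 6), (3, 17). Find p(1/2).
3/4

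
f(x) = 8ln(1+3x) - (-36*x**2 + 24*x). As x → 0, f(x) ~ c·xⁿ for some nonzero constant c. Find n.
3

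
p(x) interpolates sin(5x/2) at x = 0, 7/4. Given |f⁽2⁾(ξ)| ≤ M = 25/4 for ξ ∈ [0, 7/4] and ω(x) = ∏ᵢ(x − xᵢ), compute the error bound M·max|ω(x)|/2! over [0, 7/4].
1225/512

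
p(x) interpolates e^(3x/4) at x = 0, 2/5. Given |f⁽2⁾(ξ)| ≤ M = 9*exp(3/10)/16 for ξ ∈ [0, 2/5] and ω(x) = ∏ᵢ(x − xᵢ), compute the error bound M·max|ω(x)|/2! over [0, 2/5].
9*exp(3/10)/800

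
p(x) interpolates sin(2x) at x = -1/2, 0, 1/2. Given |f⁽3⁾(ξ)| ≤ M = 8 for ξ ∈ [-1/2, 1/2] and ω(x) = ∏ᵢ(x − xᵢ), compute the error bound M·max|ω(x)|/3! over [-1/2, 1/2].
sqrt(3)/27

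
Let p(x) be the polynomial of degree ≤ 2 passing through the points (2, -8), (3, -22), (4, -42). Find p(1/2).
7/4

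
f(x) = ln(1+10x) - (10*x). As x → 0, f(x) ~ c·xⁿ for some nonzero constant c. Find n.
2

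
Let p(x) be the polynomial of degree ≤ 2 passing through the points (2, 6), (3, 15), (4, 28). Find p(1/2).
0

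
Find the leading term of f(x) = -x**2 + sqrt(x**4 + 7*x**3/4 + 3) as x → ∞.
7*x/8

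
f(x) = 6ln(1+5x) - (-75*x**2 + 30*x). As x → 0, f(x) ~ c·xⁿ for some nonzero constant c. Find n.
3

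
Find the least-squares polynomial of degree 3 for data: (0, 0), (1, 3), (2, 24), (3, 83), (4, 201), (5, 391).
3/14 + (-115/84)x + (1/2)x² + (37/12)x³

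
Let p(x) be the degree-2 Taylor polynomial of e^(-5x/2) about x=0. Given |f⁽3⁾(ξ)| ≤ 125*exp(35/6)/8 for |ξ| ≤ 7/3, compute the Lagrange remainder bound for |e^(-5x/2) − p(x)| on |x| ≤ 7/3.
42875*exp(35/6)/1296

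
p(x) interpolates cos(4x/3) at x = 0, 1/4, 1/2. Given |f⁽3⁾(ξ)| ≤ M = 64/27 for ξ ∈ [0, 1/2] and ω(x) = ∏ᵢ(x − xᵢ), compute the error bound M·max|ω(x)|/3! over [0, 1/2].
sqrt(3)/729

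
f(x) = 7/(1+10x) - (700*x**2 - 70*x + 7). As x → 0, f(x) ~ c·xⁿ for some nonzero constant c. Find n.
3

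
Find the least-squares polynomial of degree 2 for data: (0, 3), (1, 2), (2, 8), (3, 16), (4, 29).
94/35 + (-69/35)x + (15/7)x²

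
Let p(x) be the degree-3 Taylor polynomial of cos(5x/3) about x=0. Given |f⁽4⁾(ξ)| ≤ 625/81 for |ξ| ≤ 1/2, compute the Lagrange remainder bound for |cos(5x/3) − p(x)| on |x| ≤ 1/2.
625/31104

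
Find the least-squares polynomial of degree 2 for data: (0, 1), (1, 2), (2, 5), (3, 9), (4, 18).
43/35 + (-53/70)x + (17/14)x²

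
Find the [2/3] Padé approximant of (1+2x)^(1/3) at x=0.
(14*x**2/9 + 8*x/3 + 1)/(-4*x**3/81 + 2*x**2/3 + 2*x + 1)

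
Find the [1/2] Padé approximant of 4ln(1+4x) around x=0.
16*x/(-4*x**2/3 + 2*x + 1)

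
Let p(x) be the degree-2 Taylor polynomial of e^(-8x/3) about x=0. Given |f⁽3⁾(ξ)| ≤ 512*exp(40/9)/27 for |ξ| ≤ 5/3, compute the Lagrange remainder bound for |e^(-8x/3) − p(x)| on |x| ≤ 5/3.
32000*exp(40/9)/2187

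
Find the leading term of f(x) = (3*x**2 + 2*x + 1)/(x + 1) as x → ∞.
3*x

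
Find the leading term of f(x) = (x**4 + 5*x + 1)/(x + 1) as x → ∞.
x**3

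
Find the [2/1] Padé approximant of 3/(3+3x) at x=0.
1/(x + 1)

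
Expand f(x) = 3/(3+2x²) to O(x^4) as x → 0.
1 - 2*x**2/3 + O(x**4)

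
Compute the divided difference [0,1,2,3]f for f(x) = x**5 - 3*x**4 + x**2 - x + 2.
7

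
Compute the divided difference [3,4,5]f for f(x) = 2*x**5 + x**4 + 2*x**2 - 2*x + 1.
1419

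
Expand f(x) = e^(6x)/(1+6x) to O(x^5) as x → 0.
1 + 18*x**2 - 72*x**3 + 486*x**4 + O(x**5)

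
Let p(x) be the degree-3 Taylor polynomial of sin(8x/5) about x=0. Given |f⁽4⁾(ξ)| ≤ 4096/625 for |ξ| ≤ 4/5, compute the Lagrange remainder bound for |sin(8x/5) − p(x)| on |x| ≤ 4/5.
131072/1171875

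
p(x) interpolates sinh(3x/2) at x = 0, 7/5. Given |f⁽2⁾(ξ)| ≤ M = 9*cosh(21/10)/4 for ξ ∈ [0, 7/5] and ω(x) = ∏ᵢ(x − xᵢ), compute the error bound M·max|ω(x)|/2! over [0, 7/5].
441*cosh(21/10)/800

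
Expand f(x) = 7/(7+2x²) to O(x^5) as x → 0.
1 - 2*x**2/7 + 4*x**4/49 + O(x**5)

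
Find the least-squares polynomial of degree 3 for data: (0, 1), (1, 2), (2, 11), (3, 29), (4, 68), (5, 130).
37/42 + (185/252)x + (-5/42)x² + (37/36)x³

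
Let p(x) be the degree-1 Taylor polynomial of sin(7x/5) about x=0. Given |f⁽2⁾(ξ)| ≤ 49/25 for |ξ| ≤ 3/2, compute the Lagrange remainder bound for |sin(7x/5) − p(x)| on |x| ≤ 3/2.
441/200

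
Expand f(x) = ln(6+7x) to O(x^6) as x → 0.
log(6) + 7*x/6 - 49*x**2/72 + 343*x**3/648 - 2401*x**4/5184 + 16807*x**5/38880 + O(x**6)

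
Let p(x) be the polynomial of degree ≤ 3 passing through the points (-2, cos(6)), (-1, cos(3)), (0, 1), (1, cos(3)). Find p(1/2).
cos(6)/16 + 15/16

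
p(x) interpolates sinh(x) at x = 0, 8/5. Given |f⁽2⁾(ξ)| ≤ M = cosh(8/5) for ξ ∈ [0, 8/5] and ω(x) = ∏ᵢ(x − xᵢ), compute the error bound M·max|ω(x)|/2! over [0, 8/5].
8*cosh(8/5)/25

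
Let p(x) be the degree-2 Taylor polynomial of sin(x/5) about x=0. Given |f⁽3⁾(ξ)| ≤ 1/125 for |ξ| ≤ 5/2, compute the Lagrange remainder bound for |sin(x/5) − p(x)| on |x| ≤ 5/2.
1/48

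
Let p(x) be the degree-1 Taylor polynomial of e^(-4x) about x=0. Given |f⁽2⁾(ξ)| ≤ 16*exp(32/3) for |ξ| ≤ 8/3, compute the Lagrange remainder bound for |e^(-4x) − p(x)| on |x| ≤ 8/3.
512*exp(32/3)/9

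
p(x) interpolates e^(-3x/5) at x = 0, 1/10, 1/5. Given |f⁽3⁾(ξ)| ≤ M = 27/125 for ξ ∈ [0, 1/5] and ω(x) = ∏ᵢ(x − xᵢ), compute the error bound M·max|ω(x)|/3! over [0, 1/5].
sqrt(3)/125000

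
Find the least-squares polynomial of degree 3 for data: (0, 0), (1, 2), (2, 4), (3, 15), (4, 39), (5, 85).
5/126 + (2725/756)x + (-107/36)x² + (61/54)x³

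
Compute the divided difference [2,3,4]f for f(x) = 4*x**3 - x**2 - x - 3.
35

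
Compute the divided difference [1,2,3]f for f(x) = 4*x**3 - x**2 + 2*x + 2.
23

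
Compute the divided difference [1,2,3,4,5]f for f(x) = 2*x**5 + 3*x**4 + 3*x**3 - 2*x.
33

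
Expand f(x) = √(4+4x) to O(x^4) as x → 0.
2 + x - x**2/4 + x**3/8 + O(x**4)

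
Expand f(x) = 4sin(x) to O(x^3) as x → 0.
4*x + O(x**3)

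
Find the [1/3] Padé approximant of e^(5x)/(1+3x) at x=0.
(35*x/16 + 1)/(1075*x**3/96 - 55*x**2/8 + 3*x/16 + 1)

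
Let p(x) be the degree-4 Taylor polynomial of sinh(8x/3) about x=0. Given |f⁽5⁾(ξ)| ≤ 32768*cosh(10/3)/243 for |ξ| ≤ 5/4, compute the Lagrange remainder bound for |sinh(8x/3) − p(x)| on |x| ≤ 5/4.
2500*cosh(10/3)/729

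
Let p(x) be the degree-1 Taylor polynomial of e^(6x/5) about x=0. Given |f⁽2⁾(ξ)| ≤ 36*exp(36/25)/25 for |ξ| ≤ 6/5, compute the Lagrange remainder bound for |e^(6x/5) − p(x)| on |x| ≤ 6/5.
648*exp(36/25)/625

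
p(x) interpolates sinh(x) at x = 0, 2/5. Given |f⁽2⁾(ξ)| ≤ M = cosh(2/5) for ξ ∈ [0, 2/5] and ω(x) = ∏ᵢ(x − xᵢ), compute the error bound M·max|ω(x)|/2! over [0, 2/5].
cosh(2/5)/50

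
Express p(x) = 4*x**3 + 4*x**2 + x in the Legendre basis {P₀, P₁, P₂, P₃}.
(4/3)P₀ + (17/5)P₁ + (8/3)P₂ + (8/5)P₃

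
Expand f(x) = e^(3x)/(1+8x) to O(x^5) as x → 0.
1 - 5*x + 89*x**2/2 - 703*x**3/2 + 22523*x**4/8 + O(x**5)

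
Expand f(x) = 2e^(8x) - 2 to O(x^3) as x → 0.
16*x + 64*x**2 + O(x**3)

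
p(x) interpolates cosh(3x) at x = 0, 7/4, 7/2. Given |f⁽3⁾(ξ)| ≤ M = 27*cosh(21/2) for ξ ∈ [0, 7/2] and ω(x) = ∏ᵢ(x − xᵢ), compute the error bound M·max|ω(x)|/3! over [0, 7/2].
343*sqrt(3)*cosh(21/2)/64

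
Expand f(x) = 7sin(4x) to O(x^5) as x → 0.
28*x - 224*x**3/3 + O(x**5)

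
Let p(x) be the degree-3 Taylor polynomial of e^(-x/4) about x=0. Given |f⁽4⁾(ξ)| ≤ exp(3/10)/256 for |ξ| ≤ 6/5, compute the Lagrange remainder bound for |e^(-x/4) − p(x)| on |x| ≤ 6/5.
27*exp(3/10)/80000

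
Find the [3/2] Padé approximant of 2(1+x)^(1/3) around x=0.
(14*x**3/405 + 14*x**2/15 + 14*x/5 + 2)/(2*x**2/9 + 16*x/15 + 1)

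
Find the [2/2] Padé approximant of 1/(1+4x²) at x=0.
1/(4*x**2 + 1)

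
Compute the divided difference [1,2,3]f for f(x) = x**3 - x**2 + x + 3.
5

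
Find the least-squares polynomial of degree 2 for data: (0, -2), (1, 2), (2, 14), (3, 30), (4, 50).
-86/35 + (102/35)x + (18/7)x²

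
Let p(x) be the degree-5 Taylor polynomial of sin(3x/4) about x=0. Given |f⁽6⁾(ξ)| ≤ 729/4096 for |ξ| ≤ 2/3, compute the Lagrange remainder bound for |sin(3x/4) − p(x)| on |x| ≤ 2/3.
1/46080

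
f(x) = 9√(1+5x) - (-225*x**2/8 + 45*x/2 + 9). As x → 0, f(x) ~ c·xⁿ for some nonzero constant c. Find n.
3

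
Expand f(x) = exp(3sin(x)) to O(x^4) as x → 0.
1 + 3*x + 9*x**2/2 + 4*x**3 + O(x**4)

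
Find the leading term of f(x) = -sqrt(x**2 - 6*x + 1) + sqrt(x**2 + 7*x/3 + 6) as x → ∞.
25/6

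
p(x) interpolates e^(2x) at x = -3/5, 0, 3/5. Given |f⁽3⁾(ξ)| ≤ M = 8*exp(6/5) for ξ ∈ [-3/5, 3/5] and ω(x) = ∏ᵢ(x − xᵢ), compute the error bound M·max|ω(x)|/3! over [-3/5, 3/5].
8*sqrt(3)*exp(6/5)/125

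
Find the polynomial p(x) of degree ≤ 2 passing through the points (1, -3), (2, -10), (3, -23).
-3*x**2 + 2*x - 2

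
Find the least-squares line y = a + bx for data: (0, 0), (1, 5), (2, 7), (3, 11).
a = 1/2, b = 7/2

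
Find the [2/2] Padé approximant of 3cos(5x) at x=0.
(3 - 125*x**2/4)/(25*x**2/12 + 1)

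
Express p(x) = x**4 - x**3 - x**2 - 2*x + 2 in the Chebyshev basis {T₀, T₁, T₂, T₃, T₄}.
(15/8)T₀ + (-11/4)T₁ + (-1/4)T₃ + (1/8)T₄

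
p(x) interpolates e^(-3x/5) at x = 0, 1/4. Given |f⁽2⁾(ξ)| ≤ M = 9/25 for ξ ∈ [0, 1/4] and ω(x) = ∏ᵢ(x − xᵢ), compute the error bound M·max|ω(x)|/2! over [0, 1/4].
9/3200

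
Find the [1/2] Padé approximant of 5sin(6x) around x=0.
30*x/(6*x**2 + 1)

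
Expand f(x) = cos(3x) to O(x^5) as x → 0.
1 - 9*x**2/2 + 27*x**4/8 + O(x**5)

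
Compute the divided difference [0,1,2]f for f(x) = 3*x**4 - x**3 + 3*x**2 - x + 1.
21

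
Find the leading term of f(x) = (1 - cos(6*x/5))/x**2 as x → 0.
18/25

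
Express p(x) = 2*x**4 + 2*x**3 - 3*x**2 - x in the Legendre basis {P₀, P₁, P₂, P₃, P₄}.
(-3/5)P₀ + (1/5)P₁ + (-6/7)P₂ + (4/5)P₃ + (16/35)P₄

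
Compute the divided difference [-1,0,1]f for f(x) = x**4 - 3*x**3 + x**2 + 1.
2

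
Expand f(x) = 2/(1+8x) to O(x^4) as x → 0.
2 - 16*x + 128*x**2 - 1024*x**3 + O(x**4)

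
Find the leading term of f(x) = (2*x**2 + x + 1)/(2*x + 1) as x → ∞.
x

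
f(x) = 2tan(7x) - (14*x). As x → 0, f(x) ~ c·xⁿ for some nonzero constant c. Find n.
3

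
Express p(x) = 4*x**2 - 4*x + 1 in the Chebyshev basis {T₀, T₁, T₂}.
(3)T₀ + (-4)T₁ + (2)T₂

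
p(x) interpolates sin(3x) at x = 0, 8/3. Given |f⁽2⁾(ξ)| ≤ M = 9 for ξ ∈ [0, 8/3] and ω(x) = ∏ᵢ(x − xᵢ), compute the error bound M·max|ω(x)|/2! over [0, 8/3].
8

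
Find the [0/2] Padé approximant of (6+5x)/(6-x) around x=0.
1/(5*x**2/6 - x + 1)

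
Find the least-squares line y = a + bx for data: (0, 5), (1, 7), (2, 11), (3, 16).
a = 21/5, b = 37/10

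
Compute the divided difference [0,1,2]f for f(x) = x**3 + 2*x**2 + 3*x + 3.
5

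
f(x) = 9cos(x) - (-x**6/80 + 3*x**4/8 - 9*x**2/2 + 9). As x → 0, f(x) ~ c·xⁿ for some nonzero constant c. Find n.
8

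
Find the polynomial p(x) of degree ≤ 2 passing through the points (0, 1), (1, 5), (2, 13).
2*x**2 + 2*x + 1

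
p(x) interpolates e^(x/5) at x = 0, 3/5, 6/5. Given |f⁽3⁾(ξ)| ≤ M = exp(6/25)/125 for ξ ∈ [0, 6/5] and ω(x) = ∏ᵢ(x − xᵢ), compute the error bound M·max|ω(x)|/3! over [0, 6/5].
sqrt(3)*exp(6/25)/15625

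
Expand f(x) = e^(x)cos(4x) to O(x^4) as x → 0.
1 + x - 15*x**2/2 - 47*x**3/6 + O(x**4)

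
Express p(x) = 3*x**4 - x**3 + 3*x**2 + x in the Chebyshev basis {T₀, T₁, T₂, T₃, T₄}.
(21/8)T₀ + (1/4)T₁ + (3)T₂ + (-1/4)T₃ + (3/8)T₄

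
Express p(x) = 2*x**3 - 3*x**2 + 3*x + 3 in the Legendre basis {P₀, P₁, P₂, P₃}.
(2)P₀ + (21/5)P₁ + (-2)P₂ + (4/5)P₃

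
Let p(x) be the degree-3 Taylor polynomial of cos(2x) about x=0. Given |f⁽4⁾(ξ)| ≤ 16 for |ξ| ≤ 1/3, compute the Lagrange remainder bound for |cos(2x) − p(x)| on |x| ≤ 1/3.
2/243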